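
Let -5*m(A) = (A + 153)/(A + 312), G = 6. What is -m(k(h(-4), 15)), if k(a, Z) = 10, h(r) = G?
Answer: 163/1610 ≈ 0.10124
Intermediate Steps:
h(r) = 6
m(A) = -(153 + A)/(5*(312 + A)) (m(A) = -(A + 153)/(5*(A + 312)) = -(153 + A)/(5*(312 + A)))
-m(k(h(-4), 15)) = -(-153 - 1*10)/(5*(312 + 10)) = -(-153 - 10)/(5*322) = -(-163)/(5*322) = -1*(-163/1610) = 163/1610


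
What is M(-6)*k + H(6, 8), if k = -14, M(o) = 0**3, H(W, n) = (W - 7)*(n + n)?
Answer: -16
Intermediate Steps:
H(W, n) = 2*n*(-7 + W) (H(W, n) = (-7 + W)*(2*n) = 2*n*(-7 + W))
M(o) = 0
M(-6)*k + H(6, 8) = 0*(-14) + 2*8*(-7 + 6) = 0 + 2*8*(-1) = 0 - 16 = -16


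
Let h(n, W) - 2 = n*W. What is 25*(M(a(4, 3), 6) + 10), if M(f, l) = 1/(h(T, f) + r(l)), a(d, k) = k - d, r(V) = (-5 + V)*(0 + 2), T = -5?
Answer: 2275/9 ≈ 252.78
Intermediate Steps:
r(V) = -10 + 2*V (r(V) = (-5 + V)*2 = -10 + 2*V)
h(n, W) = 2 + W*n (h(n, W) = 2 + n*W = 2 + W*n)
M(f, l) = 1/(-8 - 5*f + 2*l) (M(f, l) = 1/((2 + f*(-5)) + (-10 + 2*l)) = 1/((2 - 5*f) + (-10 + 2*l)) = 1/(-8 - 5*f + 2*l))
25*(M(a(4, 3), 6) + 10) = 25*(1/(-8 - 5*(3 - 1*4) + 2*6) + 10) = 25*(1/(-8 - 5*(3 - 4) + 12) + 10) = 25*(1/(-8 - 5*(-1) + 12) + 10) = 25*(1/(-8 + 5 + 12) + 10) = 25*(1/9 + 10) = 25*(⅑ + 10) = 25*(91/9) = 2275/9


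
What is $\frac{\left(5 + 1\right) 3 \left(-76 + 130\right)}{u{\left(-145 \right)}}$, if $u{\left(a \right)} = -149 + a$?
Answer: $- \frac{162}{49} \approx -3.3061$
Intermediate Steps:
$\frac{\left(5 + 1\right) 3 \left(-76 + 130\right)}{u{\left(-145 \right)}} = \frac{\left(5 + 1\right) 3 \left(-76 + 130\right)}{-149 - 145} = \frac{6 \cdot 3 \cdot 54}{-294} = 18 \cdot 54 \left(- \frac{1}{294}\right) = 972 \left(- \frac{1}{294}\right) = - \frac{162}{49}$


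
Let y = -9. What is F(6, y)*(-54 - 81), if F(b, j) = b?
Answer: -810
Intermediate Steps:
F(6, y)*(-54 - 81) = 6*(-54 - 81) = 6*(-135) = -810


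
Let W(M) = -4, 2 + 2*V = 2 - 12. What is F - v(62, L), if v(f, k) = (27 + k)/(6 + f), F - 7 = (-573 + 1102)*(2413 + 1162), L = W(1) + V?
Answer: 7564727/4 ≈ 1.8912e+6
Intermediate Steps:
V = -6 (V = -1 + (2 - 12)/2 = -1 + (1/2)*(-10) = -1 - 5 = -6)
L = -10 (L = -4 - 6 = -10)
F = 1891182 (F = 7 + (-573 + 1102)*(2413 + 1162) = 7 + 529*3575 = 7 + 1891175 = 1891182)
v(f, k) = (27 + k)/(6 + f)
F - v(62, L) = 1891182 - (27 - 10)/(6 + 62) = 1891182 - 17/68 = 1891182 - 1*1/4 = 1891182 - 1/4 = 7564727/4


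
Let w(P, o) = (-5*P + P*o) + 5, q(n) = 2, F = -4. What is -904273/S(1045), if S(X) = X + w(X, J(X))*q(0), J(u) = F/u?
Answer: 904273/9403 ≈ 96.169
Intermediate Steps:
J(u) = -4/u
w(P, o) = 5 - 5*P + P*o
S(X) = 2 - 9*X (S(X) = X + (5 - 5*X + X*(-4/X))*2 = X + (5 - 5*X - 4)*2 = X + (1 - 5*X)*2 = X + (2 - 10*X) = 2 - 9*X)
-904273/S(1045) = -904273/(2 - 9*1045) = -904273/(2 - 9405) = -904273/(-9403) = -904273*(-1/9403) = 904273/9403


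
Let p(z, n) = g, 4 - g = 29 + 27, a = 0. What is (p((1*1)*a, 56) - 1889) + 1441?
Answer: -500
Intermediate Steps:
g = -52 (g = 4 - (29 + 27) = 4 - 1*56 = 4 - 56 = -52)
p(z, n) = -52
(p((1*1)*a, 56) - 1889) + 1441 = (-52 - 1889) + 1441 = -1941 + 1441 = -500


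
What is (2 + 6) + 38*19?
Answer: 730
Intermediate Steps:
(2 + 6) + 38*19 = 8 + 722 = 730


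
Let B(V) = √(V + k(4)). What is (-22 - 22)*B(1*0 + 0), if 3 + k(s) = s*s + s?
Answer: -44*√17 ≈ -181.42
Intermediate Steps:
k(s) = -3 + s + s² (k(s) = -3 + (s*s + s) = -3 + (s² + s) = -3 + (s + s²) = -3 + s + s²)
B(V) = √(17 + V) (B(V) = √(V + (-3 + 4 + 4²)) = √(V + (-3 + 4 + 16)) = √(V + 17) = √(17 + V))
(-22 - 22)*B(1*0 + 0) = (-22 - 22)*√(17 + (1*0 + 0)) = -44*√(17 + (0 + 0)) = -44*√(17 + 0) = -44*√17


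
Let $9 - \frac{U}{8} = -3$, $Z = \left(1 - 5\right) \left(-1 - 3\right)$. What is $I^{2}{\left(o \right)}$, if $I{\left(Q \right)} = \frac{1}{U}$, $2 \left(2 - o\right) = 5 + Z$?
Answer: $\frac{1}{9216} \approx 0.00010851$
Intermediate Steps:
$Z = 16$ ($Z = \left(-4\right) \left(-4\right) = 16$)
$o = - \frac{17}{2}$ ($o = 2 - \frac{5 + 16}{2} = 2 - \frac{21}{2} = - \frac{17}{2} \approx -8.5$)
$U = 96$ ($U = 72 - -24 = 72 + 24 = 96$)
$I{\left(Q \right)} = \frac{1}{96}$
$I^{2}{\left(o \right)} = \left(\frac{1}{96}\right)^{2} = \frac{1}{9216}$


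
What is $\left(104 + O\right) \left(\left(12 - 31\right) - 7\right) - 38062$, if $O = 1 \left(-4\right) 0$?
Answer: $-40766$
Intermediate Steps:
$O = 0$ ($O = \left(-4\right) 0 = 0$)
$\left(104 + O\right) \left(\left(12 - 31\right) - 7\right) - 38062 = \left(104 + 0\right) \left(\left(12 - 31\right) - 7\right) - 38062 = 104 \left(-19 - 7\right) - 38062 = 104 \left(-26\right) - 38062 = -2704 - 38062 = -40766$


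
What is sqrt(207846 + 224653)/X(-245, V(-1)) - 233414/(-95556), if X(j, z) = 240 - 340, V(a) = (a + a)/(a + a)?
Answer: 116707/47778 - sqrt(432499)/100 ≈ -4.1338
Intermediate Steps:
V(a) = 1 (V(a) = (2*a)/((2*a)) = (2*a)*(1/(2*a)) = 1)
X(j, z) = -100
sqrt(207846 + 224653)/X(-245, V(-1)) - 233414/(-95556) = sqrt(207846 + 224653)/(-100) - 233414/(-95556) = sqrt(432499)*(-1/100) - 233414*(-1/95556) = -sqrt(432499)/100 + 116707/47778 = 116707/47778 - sqrt(432499)/100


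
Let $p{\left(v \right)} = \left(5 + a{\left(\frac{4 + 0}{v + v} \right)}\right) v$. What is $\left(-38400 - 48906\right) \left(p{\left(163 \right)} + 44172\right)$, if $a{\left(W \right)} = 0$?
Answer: $-3927635022$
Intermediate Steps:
$p{\left(v \right)} = 5 v$ ($p{\left(v \right)} = \left(5 + 0\right) v = 5 v$)
$\left(-38400 - 48906\right) \left(p{\left(163 \right)} + 44172\right) = \left(-38400 - 48906\right) \left(5 \cdot 163 + 44172\right) = - 87306 \left(815 + 44172\right) = \left(-87306\right) 44987 = -3927635022$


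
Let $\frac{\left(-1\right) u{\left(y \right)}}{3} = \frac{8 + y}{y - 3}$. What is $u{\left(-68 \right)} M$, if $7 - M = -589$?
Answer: $- \frac{107280}{71} \approx -1511.0$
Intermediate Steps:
$u{\left(y \right)} = - \frac{3 \left(8 + y\right)}{-3 + y}$ ($u{\left(y \right)} = - 3 \frac{8 + y}{y - 3} = - 3 \frac{8 + y}{-3 + y} = - \frac{3 \left(8 + y\right)}{-3 + y}$)
$M = 596$ ($M = 7 - -589 = 7 + 589 = 596$)
$u{\left(-68 \right)} M = \frac{3 \left(-8 - -68\right)}{-3 - 68} \cdot 596 = \frac{3 \left(-8 + 68\right)}{-71} \cdot 596 = 3 \left(- \frac{1}{71}\right) 60 \cdot 596 = \left(- \frac{180}{71}\right) 596 = - \frac{107280}{71}$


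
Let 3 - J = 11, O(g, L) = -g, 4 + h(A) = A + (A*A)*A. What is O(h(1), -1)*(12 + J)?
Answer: 8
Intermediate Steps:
h(A) = -4 + A + A³ (h(A) = -4 + (A + (A*A)*A) = -4 + (A + A²*A) = -4 + (A + A³) = -4 + A + A³)
J = -8 (J = 3 - 1*11 = 3 - 11 = -8)
O(h(1), -1)*(12 + J) = (-(-4 + 1 + 1³))*(12 - 8) = -(-4 + 1 + 1)*4 = -1*(-2)*4 = 2*4 = 8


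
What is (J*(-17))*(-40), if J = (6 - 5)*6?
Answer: 4080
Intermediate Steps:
J = 6 (J = 1*6 = 6)
(J*(-17))*(-40) = (6*(-17))*(-40) = -102*(-40) = 4080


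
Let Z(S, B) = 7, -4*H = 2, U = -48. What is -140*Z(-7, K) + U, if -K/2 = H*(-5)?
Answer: -1028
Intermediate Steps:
H = -1/2 (H = -1/4*2 = -1/2 ≈ -0.50000)
K = -5 (K = -(-1)*(-5) = -2*5/2 = -5)
-140*Z(-7, K) + U = -140*7 - 48 = -980 - 48 = -1028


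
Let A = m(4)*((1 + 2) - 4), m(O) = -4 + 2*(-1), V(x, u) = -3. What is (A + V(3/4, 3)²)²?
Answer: 225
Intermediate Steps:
m(O) = -6 (m(O) = -4 - 2 = -6)
A = 6 (A = -6*((1 + 2) - 4) = -6*(3 - 4) = -6*(-1) = 6)
(A + V(3/4, 3)²)² = (6 + (-3)²)² = (6 + 9)² = 15² = 225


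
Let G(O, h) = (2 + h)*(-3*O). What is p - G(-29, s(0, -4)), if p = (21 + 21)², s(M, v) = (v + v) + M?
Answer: 2286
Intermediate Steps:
s(M, v) = M + 2*v (s(M, v) = 2*v + M = M + 2*v)
G(O, h) = -3*O*(2 + h)
p = 1764 (p = 42² = 1764)
p - G(-29, s(0, -4)) = 1764 - (-3)*(-29)*(2 + (0 + 2*(-4))) = 1764 - (-3)*(-29)*(2 + (0 - 8)) = 1764 - (-3)*(-29)*(2 - 8) = 1764 - (-3)*(-29)*(-6) = 1764 - 1*(-522) = 1764 + 522 = 2286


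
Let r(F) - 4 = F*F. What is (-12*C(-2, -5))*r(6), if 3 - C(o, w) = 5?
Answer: 960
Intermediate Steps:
r(F) = 4 + F² (r(F) = 4 + F*F = 4 + F²)
C(o, w) = -2 (C(o, w) = 3 - 1*5 = 3 - 5 = -2)
(-12*C(-2, -5))*r(6) = (-12*(-2))*(4 + 6²) = 24*(4 + 36) = 24*40 = 960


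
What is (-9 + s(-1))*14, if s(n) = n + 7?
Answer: -42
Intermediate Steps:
s(n) = 7 + n
(-9 + s(-1))*14 = (-9 + (7 - 1))*14 = (-9 + 6)*14 = -3*14 = -42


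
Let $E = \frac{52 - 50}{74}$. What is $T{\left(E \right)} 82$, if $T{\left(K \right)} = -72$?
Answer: $-5904$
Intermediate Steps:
$E = \frac{1}{37}$ ($E = 2 \cdot \frac{1}{74} = \frac{1}{37} \approx 0.027027$)
$T{\left(E \right)} 82 = \left(-72\right) 82 = -5904$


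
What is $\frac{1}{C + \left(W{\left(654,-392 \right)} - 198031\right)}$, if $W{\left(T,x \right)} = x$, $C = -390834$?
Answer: $- \frac{1}{589257} \approx -1.6971 \cdot 10^{-6}$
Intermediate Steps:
$\frac{1}{C + \left(W{\left(654,-392 \right)} - 198031\right)} = \frac{1}{-390834 - 198423} = \frac{1}{-589257} = - \frac{1}{589257}$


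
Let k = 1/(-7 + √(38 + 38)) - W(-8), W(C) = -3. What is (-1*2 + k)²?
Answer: 1232/729 + 136*√19/729 ≈ 2.5032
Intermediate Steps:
k = 3 + 1/(-7 + 2*√19) (k = 1/(-7 + √(38 + 38)) - 1*(-3) = 1/(-7 + √76) + 3 = 1/(-7 + 2*√19) + 3 = 3 + 1/(-7 + 2*√19) ≈ 3.5821)
(-1*2 + k)² = (-1*2 + (88/27 + 2*√19/27))² = (-2 + (88/27 + 2*√19/27))² = (34/27 + 2*√19/27)²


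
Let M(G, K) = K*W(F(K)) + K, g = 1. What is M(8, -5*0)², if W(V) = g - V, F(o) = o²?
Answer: 0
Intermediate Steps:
W(V) = 1 - V
M(G, K) = K + K*(1 - K²) (M(G, K) = K*(1 - K²) + K = K + K*(1 - K²))
M(8, -5*0)² = ((-5*0)*(2 - (-5*0)²))² = (0*(2 - 1*0²))² = (0*(2 - 1*0))² = (0*(2 + 0))² = (0*2)² = 0² = 0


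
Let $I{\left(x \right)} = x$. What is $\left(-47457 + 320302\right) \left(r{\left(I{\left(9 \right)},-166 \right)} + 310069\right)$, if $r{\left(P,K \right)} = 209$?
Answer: $84657800910$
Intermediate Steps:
$\left(-47457 + 320302\right) \left(r{\left(I{\left(9 \right)},-166 \right)} + 310069\right) = \left(-47457 + 320302\right) \left(209 + 310069\right) = 272845 \cdot 310278 = 84657800910$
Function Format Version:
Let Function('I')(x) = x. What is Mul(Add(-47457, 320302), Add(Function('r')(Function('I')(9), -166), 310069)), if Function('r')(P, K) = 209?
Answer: 84657800910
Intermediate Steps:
Mul(Add(-47457, 320302), Add(Function('r')(Function('I')(9), -166), 310069)) = Mul(Add(-47457, 320302), Add(209, 310069)) = Mul(272845, 310278) = 84657800910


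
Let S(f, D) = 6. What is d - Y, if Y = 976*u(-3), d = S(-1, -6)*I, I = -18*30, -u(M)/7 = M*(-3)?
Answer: 58248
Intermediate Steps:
u(M) = 21*M (u(M) = -7*M*(-3) = -(-21)*M = 21*M)
I = -540
d = -3240 (d = 6*(-540) = -3240)
Y = -61488 (Y = 976*(21*(-3)) = 976*(-63) = -61488)
d - Y = -3240 - 1*(-61488) = -3240 + 61488 = 58248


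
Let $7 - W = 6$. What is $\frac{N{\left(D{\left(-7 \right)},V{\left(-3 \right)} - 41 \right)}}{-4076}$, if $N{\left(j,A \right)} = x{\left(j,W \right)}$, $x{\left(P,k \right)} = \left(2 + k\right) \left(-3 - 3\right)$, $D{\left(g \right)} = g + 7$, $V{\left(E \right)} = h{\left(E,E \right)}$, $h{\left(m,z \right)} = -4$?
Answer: $\frac{9}{2038} \approx 0.0044161$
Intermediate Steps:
$W = 1$ ($W = 7 - 6 = 1$)
$V{\left(E \right)} = -4$
$D{\left(g \right)} = 7 + g$
$x{\left(P,k \right)} = -12 - 6 k$ ($x{\left(P,k \right)} = \left(2 + k\right) \left(-6\right) = -12 - 6 k$)
$N{\left(j,A \right)} = -18$ ($N{\left(j,A \right)} = -12 - 6 = -18$)
$\frac{N{\left(D{\left(-7 \right)},V{\left(-3 \right)} - 41 \right)}}{-4076} = - \frac{18}{-4076} = \left(-18\right) \left(- \frac{1}{4076}\right) = \frac{9}{2038}$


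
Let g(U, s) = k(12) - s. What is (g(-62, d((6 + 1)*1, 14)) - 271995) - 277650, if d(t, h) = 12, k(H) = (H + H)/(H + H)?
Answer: -549656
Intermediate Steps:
k(H) = 1 (k(H) = (2*H)/((2*H)) = (2*H)*(1/(2*H)) = 1)
g(U, s) = 1 - s
(g(-62, d((6 + 1)*1, 14)) - 271995) - 277650 = ((1 - 1*12) - 271995) - 277650 = ((1 - 12) - 271995) - 277650 = (-11 - 271995) - 277650 = -272006 - 277650 = -549656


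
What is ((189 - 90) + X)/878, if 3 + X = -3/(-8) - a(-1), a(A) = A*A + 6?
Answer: 715/7024 ≈ 0.10179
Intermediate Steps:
a(A) = 6 + A**2 (a(A) = A**2 + 6 = 6 + A**2)
X = -77/8 (X = -3 + (-3/(-8) - (6 + (-1)**2)) = -3 + (-1/8*(-3) - (6 + 1)) = -3 + (3/8 - 1*7) = -3 + (3/8 - 7) = -3 - 53/8 = -77/8 ≈ -9.6250)
((189 - 90) + X)/878 = ((189 - 90) - 77/8)/878 = (99 - 77/8)*(1/878) = (715/8)*(1/878) = 715/7024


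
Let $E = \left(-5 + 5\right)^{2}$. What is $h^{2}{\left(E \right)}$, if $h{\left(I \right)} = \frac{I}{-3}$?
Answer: $0$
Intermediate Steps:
$E = 0$ ($E = 0^{2} = 0$)
$h{\left(I \right)} = - \frac{I}{3}$ ($h{\left(I \right)} = I \left(- \frac{1}{3}\right) = - \frac{I}{3}$)
$h^{2}{\left(E \right)} = \left(\left(- \frac{1}{3}\right) 0\right)^{2} = 0^{2} = 0$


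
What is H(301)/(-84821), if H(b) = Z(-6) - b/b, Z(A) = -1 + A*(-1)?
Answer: -4/84821 ≈ -4.7158e-5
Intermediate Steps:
Z(A) = -1 - A
H(b) = 4 (H(b) = (-1 - 1*(-6)) - b/b = (-1 + 6) - 1*1 = 5 - 1 = 4)
H(301)/(-84821) = 4/(-84821) = 4*(-1/84821) = -4/84821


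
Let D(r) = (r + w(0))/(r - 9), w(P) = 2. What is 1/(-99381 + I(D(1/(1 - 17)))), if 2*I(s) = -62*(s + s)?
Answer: -145/14408323 ≈ -1.0064e-5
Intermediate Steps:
D(r) = (2 + r)/(-9 + r) (D(r) = (r + 2)/(r - 9) = (2 + r)/(-9 + r))
I(s) = -62*s (I(s) = (-62*(s + s))/2 = (-124*s)/2 = -62*s)
1/(-99381 + I(D(1/(1 - 17)))) = 1/(-99381 - 62*(2 + 1/(1 - 17))/(-9 + 1/(1 - 17))) = 1/(-99381 - 62*(2 + 1/(-16))/(-9 + 1/(-16))) = 1/(-99381 - 62*(2 - 1/16)/(-9 - 1/16)) = 1/(-99381 - 62*31/((-145/16)*16)) = 1/(-99381 - (-992)*31/(145*16)) = 1/(-99381 - 62*(-31/145)) = 1/(-99381 + 1922/145) = 1/(-14408323/145) = -145/14408323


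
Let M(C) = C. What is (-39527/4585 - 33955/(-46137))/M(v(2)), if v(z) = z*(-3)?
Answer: 17020138/12951315 ≈ 1.3142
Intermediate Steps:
v(z) = -3*z
(-39527/4585 - 33955/(-46137))/M(v(2)) = (-39527/4585 - 33955/(-46137))/((-3*2)) = (-39527*1/4585 - 33955*(-1/46137))/(-6) = (-39527/4585 + 33955/46137)*(-1/6) = -34040276/4317105*(-1/6) = 17020138/12951315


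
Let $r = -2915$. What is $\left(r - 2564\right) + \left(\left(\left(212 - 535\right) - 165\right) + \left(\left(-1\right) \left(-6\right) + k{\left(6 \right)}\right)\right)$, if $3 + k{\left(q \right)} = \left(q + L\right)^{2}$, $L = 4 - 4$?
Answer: $-5928$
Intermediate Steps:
$L = 0$
$k{\left(q \right)} = -3 + q^{2}$ ($k{\left(q \right)} = -3 + \left(q + 0\right)^{2} = -3 + q^{2}$)
$\left(r - 2564\right) + \left(\left(\left(212 - 535\right) - 165\right) + \left(\left(-1\right) \left(-6\right) + k{\left(6 \right)}\right)\right) = \left(-2915 - 2564\right) + \left(\left(\left(212 - 535\right) - 165\right) - \left(-3 - 36\right)\right) = -5479 + \left(\left(\left(212 - 535\right) - 165\right) + \left(6 + \left(-3 + 36\right)\right)\right) = -5479 + \left(\left(-323 - 165\right) + \left(6 + 33\right)\right) = -5479 + \left(-488 + 39\right) = -5479 - 449 = -5928$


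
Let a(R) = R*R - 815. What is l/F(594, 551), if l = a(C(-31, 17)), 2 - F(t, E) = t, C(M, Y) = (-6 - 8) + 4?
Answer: 715/592 ≈ 1.2078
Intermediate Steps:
C(M, Y) = -10 (C(M, Y) = -14 + 4 = -10)
a(R) = -815 + R² (a(R) = R² - 815 = -815 + R²)
F(t, E) = 2 - t
l = -715 (l = -815 + (-10)² = -815 + 100 = -715)
l/F(594, 551) = -715/(2 - 1*594) = -715/(2 - 594) = -715/(-592) = -715*(-1/592) = 715/592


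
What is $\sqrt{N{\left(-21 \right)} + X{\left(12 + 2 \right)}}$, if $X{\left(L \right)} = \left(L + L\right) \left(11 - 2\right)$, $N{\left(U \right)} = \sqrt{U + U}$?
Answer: $\sqrt{252 + i \sqrt{42}} \approx 15.876 + 0.2041 i$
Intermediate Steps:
$N{\left(U \right)} = \sqrt{2} \sqrt{U}$ ($N{\left(U \right)} = \sqrt{2 U} = \sqrt{2} \sqrt{U}$)
$X{\left(L \right)} = 18 L$ ($X{\left(L \right)} = 2 L 9 = 18 L$)
$\sqrt{N{\left(-21 \right)} + X{\left(12 + 2 \right)}} = \sqrt{\sqrt{2} \sqrt{-21} + 18 \left(12 + 2\right)} = \sqrt{\sqrt{2} i \sqrt{21} + 18 \cdot 14} = \sqrt{i \sqrt{42} + 252} = \sqrt{252 + i \sqrt{42}}$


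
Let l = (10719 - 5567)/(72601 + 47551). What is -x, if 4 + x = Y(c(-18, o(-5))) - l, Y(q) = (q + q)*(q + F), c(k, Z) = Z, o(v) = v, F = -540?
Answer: -3556210/653 ≈ -5446.0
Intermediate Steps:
Y(q) = 2*q*(-540 + q) (Y(q) = (q + q)*(q - 540) = (2*q)*(-540 + q) = 2*q*(-540 + q))
l = 28/653 (l = 5152/120152 = 5152*(1/120152) = 28/653 ≈ 0.042879)
x = 3556210/653 (x = -4 + (2*(-5)*(-540 - 5) - 1*28/653) = -4 + (2*(-5)*(-545) - 28/653) = -4 + (5450 - 28/653) = -4 + 3558822/653 = 3556210/653 ≈ 5446.0)
-x = -1*3556210/653 = -3556210/653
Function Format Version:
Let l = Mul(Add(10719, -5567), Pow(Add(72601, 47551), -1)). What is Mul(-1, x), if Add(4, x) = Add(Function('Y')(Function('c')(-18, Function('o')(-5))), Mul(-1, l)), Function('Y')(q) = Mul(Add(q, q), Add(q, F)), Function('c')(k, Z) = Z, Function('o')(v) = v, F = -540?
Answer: Rational(-3556210, 653) ≈ -5446.0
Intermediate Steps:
Function('Y')(q) = Mul(2, q, Add(-540, q)) (Function('Y')(q) = Mul(Add(q, q), Add(q, -540)) = Mul(Mul(2, q), Add(-540, q)) = Mul(2, q, Add(-540, q)))
l = Rational(28, 653) (l = Mul(5152, Pow(120152, -1)) = Mul(5152, Rational(1, 120152)) = Rational(28, 653) ≈ 0.042879)
x = Rational(3556210, 653) (x = Add(-4, Add(Mul(2, -5, Add(-540, -5)), Mul(-1, Rational(28, 653)))) = Add(-4, Add(Mul(2, -5, -545), Rational(-28, 653))) = Add(-4, Add(5450, Rational(-28, 653))) = Add(-4, Rational(3558822, 653)) = Rational(3556210, 653) ≈ 5446.0)
Mul(-1, x) = Mul(-1, Rational(3556210, 653)) = Rational(-3556210, 653)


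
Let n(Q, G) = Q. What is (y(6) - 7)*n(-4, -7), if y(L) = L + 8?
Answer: -28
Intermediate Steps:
y(L) = 8 + L
(y(6) - 7)*n(-4, -7) = ((8 + 6) - 7)*(-4) = (14 - 7)*(-4) = 7*(-4) = -28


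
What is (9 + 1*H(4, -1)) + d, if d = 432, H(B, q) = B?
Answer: 445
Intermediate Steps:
(9 + 1*H(4, -1)) + d = (9 + 1*4) + 432 = (9 + 4) + 432 = 13 + 432 = 445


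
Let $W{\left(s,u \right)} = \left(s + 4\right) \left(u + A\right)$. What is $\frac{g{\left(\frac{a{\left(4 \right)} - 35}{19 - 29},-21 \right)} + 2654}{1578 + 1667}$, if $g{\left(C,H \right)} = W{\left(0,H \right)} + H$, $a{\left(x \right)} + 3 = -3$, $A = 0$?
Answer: $\frac{2549}{3245} \approx 0.78552$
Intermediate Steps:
$a{\left(x \right)} = -6$ ($a{\left(x \right)} = -3 - 3 = -6$)
$W{\left(s,u \right)} = u \left(4 + s\right)$ ($W{\left(s,u \right)} = \left(s + 4\right) \left(u + 0\right) = \left(4 + s\right) u = u \left(4 + s\right)$)
$g{\left(C,H \right)} = 5 H$ ($g{\left(C,H \right)} = H \left(4 + 0\right) + H = H 4 + H = 4 H + H = 5 H$)
$\frac{g{\left(\frac{a{\left(4 \right)} - 35}{19 - 29},-21 \right)} + 2654}{1578 + 1667} = \frac{5 \left(-21\right) + 2654}{1578 + 1667} = \frac{-105 + 2654}{3245} = 2549 \cdot \frac{1}{3245} = \frac{2549}{3245}$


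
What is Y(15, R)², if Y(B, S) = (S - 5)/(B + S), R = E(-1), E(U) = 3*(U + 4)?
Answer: 1/36 ≈ 0.027778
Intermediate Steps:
E(U) = 12 + 3*U (E(U) = 3*(4 + U) = 12 + 3*U)
R = 9 (R = 12 + 3*(-1) = 12 - 3 = 9)
Y(B, S) = (-5 + S)/(B + S)
Y(15, R)² = ((-5 + 9)/(15 + 9))² = (4/24)² = ((1/24)*4)² = (⅙)² = 1/36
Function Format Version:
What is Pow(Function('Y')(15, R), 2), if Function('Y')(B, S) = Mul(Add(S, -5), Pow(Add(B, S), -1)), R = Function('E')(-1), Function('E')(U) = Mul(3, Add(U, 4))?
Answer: Rational(1, 36) ≈ 0.027778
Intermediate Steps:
Function('E')(U) = Add(12, Mul(3, U)) (Function('E')(U) = Mul(3, Add(4, U)) = Add(12, Mul(3, U)))
R = 9 (R = Add(12, Mul(3, -1)) = Add(12, -3) = 9)
Function('Y')(B, S) = Mul(Pow(Add(B, S), -1), Add(-5, S)) (Function('Y')(B, S) = Mul(Add(-5, S), Pow(Add(B, S), -1)) = Mul(Pow(Add(B, S), -1), Add(-5, S)))
Pow(Function('Y')(15, R), 2) = Pow(Mul(Pow(Add(15, 9), -1), Add(-5, 9)), 2) = Pow(Mul(Pow(24, -1), 4), 2) = Pow(Mul(Rational(1, 24), 4), 2) = Pow(Rational(1, 6), 2) = Rational(1, 36)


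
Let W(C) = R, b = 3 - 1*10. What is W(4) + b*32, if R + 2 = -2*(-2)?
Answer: -222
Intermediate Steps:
b = -7 (b = 3 - 10 = -7)
R = 2 (R = -2 - 2*(-2) = -2 + 4 = 2)
W(C) = 2
W(4) + b*32 = 2 - 7*32 = 2 - 224 = -222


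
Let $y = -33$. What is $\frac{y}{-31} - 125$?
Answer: $- \frac{3842}{31} \approx -123.94$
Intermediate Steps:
$\frac{y}{-31} - 125 = \frac{1}{-31} \left(-33\right) - 125 = \left(- \frac{1}{31}\right) \left(-33\right) - 125 = \frac{33}{31} - 125 = - \frac{3842}{31}$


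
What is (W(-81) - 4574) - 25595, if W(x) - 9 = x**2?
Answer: -23599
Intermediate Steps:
W(x) = 9 + x**2
(W(-81) - 4574) - 25595 = ((9 + (-81)**2) - 4574) - 25595 = ((9 + 6561) - 4574) - 25595 = (6570 - 4574) - 25595 = 1996 - 25595 = -23599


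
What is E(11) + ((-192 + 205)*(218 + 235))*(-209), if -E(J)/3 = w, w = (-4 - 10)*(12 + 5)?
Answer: -1230087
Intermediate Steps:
w = -238 (w = -14*17 = -238)
E(J) = 714 (E(J) = -3*(-238) = 714)
E(11) + ((-192 + 205)*(218 + 235))*(-209) = 714 + ((-192 + 205)*(218 + 235))*(-209) = 714 + (13*453)*(-209) = 714 + 5889*(-209) = 714 - 1230801 = -1230087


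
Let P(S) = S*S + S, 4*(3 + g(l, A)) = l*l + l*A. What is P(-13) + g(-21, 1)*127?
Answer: 13110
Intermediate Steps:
g(l, A) = -3 + l²/4 + A*l/4 (g(l, A) = -3 + (l*l + l*A)/4 = -3 + (l² + A*l)/4 = -3 + (l²/4 + A*l/4) = -3 + l²/4 + A*l/4)
P(S) = S + S² (P(S) = S² + S = S + S²)
P(-13) + g(-21, 1)*127 = -13*(1 - 13) + (-3 + (¼)*(-21)² + (¼)*1*(-21))*127 = -13*(-12) + (-3 + (¼)*441 - 21/4)*127 = 156 + (-3 + 441/4 - 21/4)*127 = 156 + 102*127 = 156 + 12954 = 13110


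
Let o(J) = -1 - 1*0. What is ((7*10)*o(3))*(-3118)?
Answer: 218260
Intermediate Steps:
o(J) = -1 (o(J) = -1 + 0 = -1)
((7*10)*o(3))*(-3118) = ((7*10)*(-1))*(-3118) = (70*(-1))*(-3118) = -70*(-3118) = 218260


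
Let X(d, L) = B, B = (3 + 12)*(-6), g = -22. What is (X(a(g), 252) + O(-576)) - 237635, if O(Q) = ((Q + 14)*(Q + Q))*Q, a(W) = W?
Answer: -373153949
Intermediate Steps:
B = -90 (B = 15*(-6) = -90)
X(d, L) = -90
O(Q) = 2*Q**2*(14 + Q) (O(Q) = ((14 + Q)*(2*Q))*Q = (2*Q*(14 + Q))*Q = 2*Q**2*(14 + Q))
(X(a(g), 252) + O(-576)) - 237635 = (-90 + 2*(-576)**2*(14 - 576)) - 237635 = (-90 + 2*331776*(-562)) - 237635 = (-90 - 372916224) - 237635 = -372916314 - 237635 = -373153949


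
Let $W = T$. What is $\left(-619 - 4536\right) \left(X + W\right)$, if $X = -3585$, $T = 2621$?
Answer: $4969420$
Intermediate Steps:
$W = 2621$
$\left(-619 - 4536\right) \left(X + W\right) = \left(-619 - 4536\right) \left(-3585 + 2621\right) = \left(-5155\right) \left(-964\right) = 4969420$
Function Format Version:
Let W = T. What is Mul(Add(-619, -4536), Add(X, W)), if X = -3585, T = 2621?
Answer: 4969420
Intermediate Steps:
W = 2621
Mul(Add(-619, -4536), Add(X, W)) = Mul(Add(-619, -4536), Add(-3585, 2621)) = Mul(-5155, -964) = 4969420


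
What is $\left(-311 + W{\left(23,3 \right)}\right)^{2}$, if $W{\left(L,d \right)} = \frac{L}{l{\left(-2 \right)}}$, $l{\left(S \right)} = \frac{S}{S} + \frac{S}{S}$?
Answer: $\frac{358801}{4} \approx 89700.0$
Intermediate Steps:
$l{\left(S \right)} = 2$ ($l{\left(S \right)} = 1 + 1 = 2$)
$W{\left(L,d \right)} = \frac{L}{2}$
$\left(-311 + W{\left(23,3 \right)}\right)^{2} = \left(-311 + \frac{1}{2} \cdot 23\right)^{2} = \left(-311 + \frac{23}{2}\right)^{2} = \left(- \frac{599}{2}\right)^{2} = \frac{358801}{4}$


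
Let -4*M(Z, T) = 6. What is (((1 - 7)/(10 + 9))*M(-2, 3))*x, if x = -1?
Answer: -9/19 ≈ -0.47368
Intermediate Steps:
M(Z, T) = -3/2 (M(Z, T) = -1/4*6 = -3/2)
(((1 - 7)/(10 + 9))*M(-2, 3))*x = (((1 - 7)/(10 + 9))*(-3/2))*(-1) = (-6/19*(-3/2))*(-1) = (-6*1/19*(-3/2))*(-1) = -6/19*(-3/2)*(-1) = (9/19)*(-1) = -9/19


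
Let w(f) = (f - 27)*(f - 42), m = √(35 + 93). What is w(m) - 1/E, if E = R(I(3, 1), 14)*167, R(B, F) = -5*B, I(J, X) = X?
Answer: 1053771/835 - 552*√2 ≈ 481.36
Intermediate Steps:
m = 8*√2 (m = √128 = 8*√2 ≈ 11.314)
w(f) = (-42 + f)*(-27 + f) (w(f) = (-27 + f)*(-42 + f) = (-42 + f)*(-27 + f))
E = -835 (E = -5*1*167 = -5*167 = -835)
w(m) - 1/E = (1134 + (8*√2)² - 552*√2) - 1/(-835) = (1134 + 128 - 552*√2) - 1*(-1/835) = (1262 - 552*√2) + 1/835 = 1053771/835 - 552*√2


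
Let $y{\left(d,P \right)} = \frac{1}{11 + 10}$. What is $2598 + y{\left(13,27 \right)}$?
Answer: $\frac{54559}{21} \approx 2598.0$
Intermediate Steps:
$y{\left(d,P \right)} = \frac{1}{21}$
$2598 + y{\left(13,27 \right)} = 2598 + \frac{1}{21} = \frac{54559}{21}$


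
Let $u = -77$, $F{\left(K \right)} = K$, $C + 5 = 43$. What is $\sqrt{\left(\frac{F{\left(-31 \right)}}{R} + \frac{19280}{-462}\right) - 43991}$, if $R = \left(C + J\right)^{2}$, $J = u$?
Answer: $\frac{i \sqrt{397087753678}}{3003} \approx 209.84 i$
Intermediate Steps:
$C = 38$ ($C = -5 + 43 = 38$)
$J = -77$
$R = 1521$ ($R = \left(38 - 77\right)^{2} = \left(-39\right)^{2} = 1521$)
$\sqrt{\left(\frac{F{\left(-31 \right)}}{R} + \frac{19280}{-462}\right) - 43991} = \sqrt{\left(- \frac{31}{1521} + \frac{19280}{-462}\right) - 43991} = \sqrt{\left(\left(-31\right) \frac{1}{1521} + 19280 \left(- \frac{1}{462}\right)\right) - 43991} = \sqrt{\left(- \frac{31}{1521} - \frac{9640}{231}\right) - 43991} = \sqrt{- \frac{4889867}{117117} - 43991} = \sqrt{- \frac{5156983814}{117117}} = \frac{i \sqrt{397087753678}}{3003}$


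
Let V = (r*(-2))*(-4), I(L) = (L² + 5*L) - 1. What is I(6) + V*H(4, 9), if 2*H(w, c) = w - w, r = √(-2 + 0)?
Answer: 65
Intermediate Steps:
r = I*√2 (r = √(-2) = I*√2 ≈ 1.4142*I)
I(L) = -1 + L² + 5*L
H(w, c) = 0 (H(w, c) = (w - w)/2 = (½)*0 = 0)
V = 8*I*√2 (V = ((I*√2)*(-2))*(-4) = -2*I*√2*(-4) = 8*I*√2 ≈ 11.314*I)
I(6) + V*H(4, 9) = (-1 + 6² + 5*6) + (8*I*√2)*0 = (-1 + 36 + 30) + 0 = 65 + 0 = 65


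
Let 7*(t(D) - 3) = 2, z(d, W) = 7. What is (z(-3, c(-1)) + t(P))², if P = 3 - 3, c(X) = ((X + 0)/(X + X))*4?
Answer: 5184/49 ≈ 105.80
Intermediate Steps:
c(X) = 2 (c(X) = (X/((2*X)))*4 = (X*(1/(2*X)))*4 = (½)*4 = 2)
P = 0
t(D) = 23/7 (t(D) = 3 + (⅐)*2 = 3 + 2/7 = 23/7)
(z(-3, c(-1)) + t(P))² = (7 + 23/7)² = (72/7)² = 5184/49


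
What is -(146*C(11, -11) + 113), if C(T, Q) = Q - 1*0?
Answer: 1493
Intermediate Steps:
C(T, Q) = Q (C(T, Q) = Q + 0 = Q)
-(146*C(11, -11) + 113) = -(146*(-11) + 113) = -(-1606 + 113) = -1*(-1493) = 1493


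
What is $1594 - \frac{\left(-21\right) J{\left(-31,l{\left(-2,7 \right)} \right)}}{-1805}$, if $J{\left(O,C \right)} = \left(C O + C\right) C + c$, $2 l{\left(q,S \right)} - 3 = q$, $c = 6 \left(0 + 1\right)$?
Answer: $\frac{5754403}{3610} \approx 1594.0$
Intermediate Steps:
$c = 6$ ($c = 6 \cdot 1 = 6$)
$l{\left(q,S \right)} = \frac{3}{2} + \frac{q}{2}$
$J{\left(O,C \right)} = 6 + C \left(C + C O\right)$ ($J{\left(O,C \right)} = \left(C O + C\right) C + 6 = \left(C + C O\right) C + 6 = C \left(C + C O\right) + 6 = 6 + C \left(C + C O\right)$)
$1594 - \frac{\left(-21\right) J{\left(-31,l{\left(-2,7 \right)} \right)}}{-1805} = 1594 - \frac{\left(-21\right) \left(6 + \left(\frac{3}{2} + \frac{1}{2} \left(-2\right)\right)^{2} - 31 \left(\frac{3}{2} + \frac{1}{2} \left(-2\right)\right)^{2}\right)}{-1805} = 1594 - - 21 \left(6 + \left(\frac{3}{2} - 1\right)^{2} - 31 \left(\frac{3}{2} - 1\right)^{2}\right) \left(- \frac{1}{1805}\right) = 1594 - - 21 \left(6 + \left(\frac{1}{2}\right)^{2} - \frac{31}{4}\right) \left(- \frac{1}{1805}\right) = 1594 - - 21 \left(6 + \frac{1}{4} - \frac{31}{4}\right) \left(- \frac{1}{1805}\right) = 1594 - \left(-21\right) \left(- \frac{3}{2}\right) \left(- \frac{1}{1805}\right) = 1594 - \frac{63}{2} \left(- \frac{1}{1805}\right) = 1594 - - \frac{63}{3610} = 1594 + \frac{63}{3610} = \frac{5754403}{3610}$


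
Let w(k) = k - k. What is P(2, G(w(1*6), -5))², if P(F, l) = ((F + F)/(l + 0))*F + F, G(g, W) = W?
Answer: 4/25 ≈ 0.16000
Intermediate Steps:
w(k) = 0
P(F, l) = F + 2*F²/l (P(F, l) = ((2*F)/l)*F + F = (2*F/l)*F + F = 2*F²/l + F = F + 2*F²/l)
P(2, G(w(1*6), -5))² = (2*(-5 + 2*2)/(-5))² = (2*(-⅕)*(-5 + 4))² = (2*(-⅕)*(-1))² = (⅖)² = 4/25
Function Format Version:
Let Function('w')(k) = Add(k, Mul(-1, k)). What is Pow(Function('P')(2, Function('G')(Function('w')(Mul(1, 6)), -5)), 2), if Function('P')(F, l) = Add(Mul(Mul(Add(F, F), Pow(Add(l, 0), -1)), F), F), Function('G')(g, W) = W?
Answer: Rational(4, 25) ≈ 0.16000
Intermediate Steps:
Function('w')(k) = 0
Function('P')(F, l) = Add(F, Mul(2, Pow(F, 2), Pow(l, -1))) (Function('P')(F, l) = Add(Mul(Mul(Mul(2, F), Pow(l, -1)), F), F) = Add(Mul(Mul(2, F, Pow(l, -1)), F), F) = Add(Mul(2, Pow(F, 2), Pow(l, -1)), F) = Add(F, Mul(2, Pow(F, 2), Pow(l, -1))))
Pow(Function('P')(2, Function('G')(Function('w')(Mul(1, 6)), -5)), 2) = Pow(Mul(2, Pow(-5, -1), Add(-5, Mul(2, 2))), 2) = Pow(Mul(2, Rational(-1, 5), Add(-5, 4)), 2) = Pow(Mul(2, Rational(-1, 5), -1), 2) = Pow(Rational(2, 5), 2) = Rational(4, 25)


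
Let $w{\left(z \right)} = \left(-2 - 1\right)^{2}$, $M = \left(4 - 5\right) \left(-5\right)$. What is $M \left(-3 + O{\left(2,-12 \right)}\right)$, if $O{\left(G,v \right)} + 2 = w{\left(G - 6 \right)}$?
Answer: $20$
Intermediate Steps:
$M = 5$ ($M = \left(-1\right) \left(-5\right) = 5$)
$w{\left(z \right)} = 9$ ($w{\left(z \right)} = \left(-3\right)^{2} = 9$)
$O{\left(G,v \right)} = 7$ ($O{\left(G,v \right)} = -2 + 9 = 7$)
$M \left(-3 + O{\left(2,-12 \right)}\right) = 5 \left(-3 + 7\right) = 5 \cdot 4 = 20$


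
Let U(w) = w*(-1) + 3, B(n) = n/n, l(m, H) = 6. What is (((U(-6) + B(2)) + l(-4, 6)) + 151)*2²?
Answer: 668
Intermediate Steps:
B(n) = 1
U(w) = 3 - w (U(w) = -w + 3 = 3 - w)
(((U(-6) + B(2)) + l(-4, 6)) + 151)*2² = ((((3 - 1*(-6)) + 1) + 6) + 151)*2² = ((((3 + 6) + 1) + 6) + 151)*4 = (((9 + 1) + 6) + 151)*4 = ((10 + 6) + 151)*4 = (16 + 151)*4 = 167*4 = 668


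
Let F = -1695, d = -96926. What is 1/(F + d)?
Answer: -1/98621 ≈ -1.0140e-5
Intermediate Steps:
1/(F + d) = 1/(-1695 - 96926) = 1/(-98621) = -1/98621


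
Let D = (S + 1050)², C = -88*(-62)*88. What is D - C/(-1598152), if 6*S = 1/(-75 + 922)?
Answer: 5688218838490079153/5159378826756 ≈ 1.1025e+6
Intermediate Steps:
C = 480128 (C = 5456*88 = 480128)
S = 1/5082 (S = 1/(6*(-75 + 922)) = (⅙)/847 = (⅙)*(1/847) = 1/5082 ≈ 0.00019677)
D = 28473973882201/25826724 (D = (1/5082 + 1050)² = (5336101/5082)² = 28473973882201/25826724 ≈ 1.1025e+6)
D - C/(-1598152) = 28473973882201/25826724 - 480128/(-1598152) = 28473973882201/25826724 - 480128*(-1)/1598152 = 28473973882201/25826724 - 1*(-60016/199769) = 28473973882201/25826724 + 60016/199769 = 5688218838490079153/5159378826756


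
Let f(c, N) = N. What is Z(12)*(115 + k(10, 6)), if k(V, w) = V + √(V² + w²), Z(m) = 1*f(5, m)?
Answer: 1500 + 24*√34 ≈ 1639.9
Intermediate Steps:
Z(m) = m (Z(m) = 1*m = m)
Z(12)*(115 + k(10, 6)) = 12*(115 + (10 + √(10² + 6²))) = 12*(115 + (10 + √(100 + 36))) = 12*(115 + (10 + √136)) = 12*(115 + (10 + 2*√34)) = 12*(125 + 2*√34) = 1500 + 24*√34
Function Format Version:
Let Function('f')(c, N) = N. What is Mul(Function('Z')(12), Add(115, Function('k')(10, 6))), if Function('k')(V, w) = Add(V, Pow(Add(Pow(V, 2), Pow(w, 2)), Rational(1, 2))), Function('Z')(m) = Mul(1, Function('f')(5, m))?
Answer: Add(1500, Mul(24, Pow(34, Rational(1, 2)))) ≈ 1639.9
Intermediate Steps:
Function('Z')(m) = m (Function('Z')(m) = Mul(1, m) = m)
Mul(Function('Z')(12), Add(115, Function('k')(10, 6))) = Mul(12, Add(115, Add(10, Pow(Add(Pow(10, 2), Pow(6, 2)), Rational(1, 2))))) = Mul(12, Add(115, Add(10, Pow(Add(100, 36), Rational(1, 2))))) = Mul(12, Add(115, Add(10, Pow(136, Rational(1, 2))))) = Mul(12, Add(115, Add(10, Mul(2, Pow(34, Rational(1, 2)))))) = Mul(12, Add(125, Mul(2, Pow(34, Rational(1, 2))))) = Add(1500, Mul(24, Pow(34, Rational(1, 2))))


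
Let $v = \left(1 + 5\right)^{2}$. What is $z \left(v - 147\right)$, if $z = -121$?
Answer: $13431$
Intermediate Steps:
$v = 36$ ($v = 6^{2} = 36$)
$z \left(v - 147\right) = - 121 \left(36 - 147\right) = \left(-121\right) \left(-111\right) = 13431$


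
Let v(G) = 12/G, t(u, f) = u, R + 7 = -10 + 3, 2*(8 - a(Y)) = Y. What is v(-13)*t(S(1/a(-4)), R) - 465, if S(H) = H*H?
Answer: -151128/325 ≈ -465.01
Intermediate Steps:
a(Y) = 8 - Y/2
S(H) = H²
R = -14 (R = -7 + (-10 + 3) = -7 - 7 = -14)
v(-13)*t(S(1/a(-4)), R) - 465 = (12/(-13))*(1/(8 - ½*(-4)))² - 465 = (12*(-1/13))*(1/(8 + 2))² - 465 = -12*(1/10)²/13 - 465 = -12*(⅒)²/13 - 465 = -12/13*1/100 - 465 = -3/325 - 465 = -151128/325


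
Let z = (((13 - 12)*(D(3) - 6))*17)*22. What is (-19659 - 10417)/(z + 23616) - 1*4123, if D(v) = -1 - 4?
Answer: -40218411/9751 ≈ -4124.5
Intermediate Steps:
D(v) = -5
z = -4114 (z = (((13 - 12)*(-5 - 6))*17)*22 = ((1*(-11))*17)*22 = -11*17*22 = -187*22 = -4114)
(-19659 - 10417)/(z + 23616) - 1*4123 = (-19659 - 10417)/(-4114 + 23616) - 1*4123 = -30076/19502 - 4123 = -30076*1/19502 - 4123 = -15038/9751 - 4123 = -40218411/9751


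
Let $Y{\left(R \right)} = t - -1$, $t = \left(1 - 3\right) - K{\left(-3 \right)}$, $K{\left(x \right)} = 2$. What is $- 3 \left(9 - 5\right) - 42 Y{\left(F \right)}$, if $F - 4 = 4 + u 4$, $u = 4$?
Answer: $114$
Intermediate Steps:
$t = -4$ ($t = \left(1 - 3\right) - 2 = -2 - 2 = -4$)
$F = 24$ ($F = 4 + \left(4 + 4 \cdot 4\right) = 4 + \left(4 + 16\right) = 4 + 20 = 24$)
$Y{\left(R \right)} = -3$ ($Y{\left(R \right)} = -4 - -1 = -4 + 1 = -3$)
$- 3 \left(9 - 5\right) - 42 Y{\left(F \right)} = - 3 \left(9 - 5\right) - -126 = \left(-3\right) 4 + 126 = -12 + 126 = 114$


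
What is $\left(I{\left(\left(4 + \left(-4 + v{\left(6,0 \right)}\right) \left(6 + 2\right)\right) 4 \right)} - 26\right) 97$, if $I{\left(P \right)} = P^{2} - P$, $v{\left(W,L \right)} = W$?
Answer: $610518$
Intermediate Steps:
$\left(I{\left(\left(4 + \left(-4 + v{\left(6,0 \right)}\right) \left(6 + 2\right)\right) 4 \right)} - 26\right) 97 = \left(\left(4 + \left(-4 + 6\right) \left(6 + 2\right)\right) 4 \left(-1 + \left(4 + \left(-4 + 6\right) \left(6 + 2\right)\right) 4\right) - 26\right) 97 = \left(\left(4 + 2 \cdot 8\right) 4 \left(-1 + \left(4 + 2 \cdot 8\right) 4\right) - 26\right) 97 = \left(\left(4 + 16\right) 4 \left(-1 + \left(4 + 16\right) 4\right) - 26\right) 97 = \left(20 \cdot 4 \left(-1 + 20 \cdot 4\right) - 26\right) 97 = \left(80 \left(-1 + 80\right) - 26\right) 97 = \left(80 \cdot 79 - 26\right) 97 = \left(6320 - 26\right) 97 = 6294 \cdot 97 = 610518$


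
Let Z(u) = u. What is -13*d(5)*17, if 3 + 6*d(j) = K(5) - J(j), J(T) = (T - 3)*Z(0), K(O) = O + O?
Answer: -1547/6 ≈ -257.83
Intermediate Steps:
K(O) = 2*O
J(T) = 0 (J(T) = (T - 3)*0 = (-3 + T)*0 = 0)
d(j) = 7/6 (d(j) = -½ + (2*5 - 1*0)/6 = -½ + (10 + 0)/6 = -½ + (⅙)*10 = -½ + 5/3 = 7/6)
-13*d(5)*17 = -13*7/6*17 = -91/6*17 = -1547/6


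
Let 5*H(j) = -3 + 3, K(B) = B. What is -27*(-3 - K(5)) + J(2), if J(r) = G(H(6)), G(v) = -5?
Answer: 211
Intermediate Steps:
H(j) = 0 (H(j) = (-3 + 3)/5 = (⅕)*0 = 0)
J(r) = -5
-27*(-3 - K(5)) + J(2) = -27*(-3 - 1*5) - 5 = -27*(-3 - 5) - 5 = -27*(-8) - 5 = 216 - 5 = 211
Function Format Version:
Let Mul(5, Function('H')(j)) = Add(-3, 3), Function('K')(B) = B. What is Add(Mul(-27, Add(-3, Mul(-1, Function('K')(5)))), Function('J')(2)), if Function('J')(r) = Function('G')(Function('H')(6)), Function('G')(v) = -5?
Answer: 211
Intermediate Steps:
Function('H')(j) = 0 (Function('H')(j) = Mul(Rational(1, 5), Add(-3, 3)) = Mul(Rational(1, 5), 0) = 0)
Function('J')(r) = -5
Add(Mul(-27, Add(-3, Mul(-1, Function('K')(5)))), Function('J')(2)) = Add(Mul(-27, Add(-3, Mul(-1, 5))), -5) = Add(Mul(-27, Add(-3, -5)), -5) = Add(Mul(-27, -8), -5) = Add(216, -5) = 211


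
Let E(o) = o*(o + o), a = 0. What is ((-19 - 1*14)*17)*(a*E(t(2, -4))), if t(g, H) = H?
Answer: 0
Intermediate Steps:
E(o) = 2*o² (E(o) = o*(2*o) = 2*o²)
((-19 - 1*14)*17)*(a*E(t(2, -4))) = ((-19 - 1*14)*17)*(0*(2*(-4)²)) = ((-19 - 14)*17)*(0*(2*16)) = (-33*17)*(0*32) = -561*0 = 0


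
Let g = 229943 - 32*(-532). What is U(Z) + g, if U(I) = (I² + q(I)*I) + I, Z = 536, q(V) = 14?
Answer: 542303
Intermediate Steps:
g = 246967 (g = 229943 + 17024 = 246967)
U(I) = I² + 15*I (U(I) = (I² + 14*I) + I = I² + 15*I)
U(Z) + g = 536*(15 + 536) + 246967 = 536*551 + 246967 = 295336 + 246967 = 542303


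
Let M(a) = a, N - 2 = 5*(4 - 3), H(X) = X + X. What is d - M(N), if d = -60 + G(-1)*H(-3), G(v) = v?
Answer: -61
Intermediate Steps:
H(X) = 2*X
N = 7 (N = 2 + 5*(4 - 3) = 2 + 5*1 = 2 + 5 = 7)
d = -54 (d = -60 - 2*(-3) = -60 - 1*(-6) = -60 + 6 = -54)
d - M(N) = -54 - 1*7 = -54 - 7 = -61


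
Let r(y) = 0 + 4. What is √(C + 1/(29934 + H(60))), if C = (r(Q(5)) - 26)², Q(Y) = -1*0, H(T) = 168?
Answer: √438567145638/30102 ≈ 22.000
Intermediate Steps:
Q(Y) = 0
r(y) = 4
C = 484 (C = (4 - 26)² = (-22)² = 484)
√(C + 1/(29934 + H(60))) = √(484 + 1/(29934 + 168)) = √(484 + 1/30102) = √(14569369/30102) = √438567145638/30102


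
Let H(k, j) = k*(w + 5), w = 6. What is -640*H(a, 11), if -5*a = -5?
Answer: -7040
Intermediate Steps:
a = 1 (a = -1/5*(-5) = 1)
H(k, j) = 11*k (H(k, j) = k*(6 + 5) = k*11 = 11*k)
-640*H(a, 11) = -7040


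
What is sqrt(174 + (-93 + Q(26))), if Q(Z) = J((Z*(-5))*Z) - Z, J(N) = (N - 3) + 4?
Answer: 2*I*sqrt(831) ≈ 57.654*I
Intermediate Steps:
J(N) = 1 + N (J(N) = (-3 + N) + 4 = 1 + N)
Q(Z) = 1 - Z - 5*Z**2 (Q(Z) = (1 + (Z*(-5))*Z) - Z = (1 + (-5*Z)*Z) - Z = (1 - 5*Z**2) - Z = 1 - Z - 5*Z**2)
sqrt(174 + (-93 + Q(26))) = sqrt(174 + (-93 + (1 - 1*26 - 5*26**2))) = sqrt(174 + (-93 + (1 - 26 - 5*676))) = sqrt(174 + (-93 + (1 - 26 - 3380))) = sqrt(174 + (-93 - 3405)) = sqrt(174 - 3498) = sqrt(-3324) = 2*I*sqrt(831)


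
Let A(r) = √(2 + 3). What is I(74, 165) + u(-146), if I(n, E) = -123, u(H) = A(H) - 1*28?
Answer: -151 + √5 ≈ -148.76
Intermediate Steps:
A(r) = √5
u(H) = -28 + √5 (u(H) = √5 - 1*28 = √5 - 28 = -28 + √5)
I(74, 165) + u(-146) = -123 + (-28 + √5) = -151 + √5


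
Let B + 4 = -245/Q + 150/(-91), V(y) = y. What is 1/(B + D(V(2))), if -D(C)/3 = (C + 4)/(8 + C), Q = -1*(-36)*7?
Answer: -16380/137929 ≈ -0.11876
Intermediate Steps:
Q = 252 (Q = 36*7 = 252)
D(C) = -3*(4 + C)/(8 + C) (D(C) = -3*(C + 4)/(8 + C) = -3*(4 + C)/(8 + C))
B = -21689/3276 (B = -4 + (-245/252 + 150/(-91)) = -4 + (-245*1/252 + 150*(-1/91)) = -4 + (-35/36 - 150/91) = -4 - 8585/3276 = -21689/3276 ≈ -6.6206)
1/(B + D(V(2))) = 1/(-21689/3276 + 3*(-4 - 1*2)/(8 + 2)) = 1/(-21689/3276 + 3*(-4 - 2)/10) = 1/(-21689/3276 + 3*(⅒)*(-6)) = 1/(-21689/3276 - 9/5) = 1/(-137929/16380) = -16380/137929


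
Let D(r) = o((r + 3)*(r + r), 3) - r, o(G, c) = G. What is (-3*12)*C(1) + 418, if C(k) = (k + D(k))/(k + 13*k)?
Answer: 2782/7 ≈ 397.43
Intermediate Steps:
D(r) = -r + 2*r*(3 + r) (D(r) = (r + 3)*(r + r) - r = (3 + r)*(2*r) - r = 2*r*(3 + r) - r = -r + 2*r*(3 + r))
C(k) = (k + k*(5 + 2*k))/(14*k) (C(k) = (k + k*(5 + 2*k))/(k + 13*k) = (k + k*(5 + 2*k))/((14*k)) = (k + k*(5 + 2*k))*(1/(14*k)) = (k + k*(5 + 2*k))/(14*k))
(-3*12)*C(1) + 418 = (-3*12)*(3/7 + (⅐)*1) + 418 = -36*(3/7 + ⅐) + 418 = -36*4/7 + 418 = -144/7 + 418 = 2782/7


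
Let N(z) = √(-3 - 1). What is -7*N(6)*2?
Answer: -28*I ≈ -28.0*I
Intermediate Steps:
N(z) = 2*I (N(z) = √(-4) = 2*I)
-7*N(6)*2 = -14*I*2 = -28*I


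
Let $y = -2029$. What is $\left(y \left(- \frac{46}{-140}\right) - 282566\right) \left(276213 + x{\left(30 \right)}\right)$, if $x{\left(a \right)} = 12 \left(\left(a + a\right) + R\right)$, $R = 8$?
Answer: $- \frac{5492456461323}{70} \approx -7.8464 \cdot 10^{10}$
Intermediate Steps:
$x{\left(a \right)} = 96 + 24 a$ ($x{\left(a \right)} = 12 \left(\left(a + a\right) + 8\right) = 12 \left(2 a + 8\right) = 12 \left(8 + 2 a\right) = 96 + 24 a$)
$\left(y \left(- \frac{46}{-140}\right) - 282566\right) \left(276213 + x{\left(30 \right)}\right) = \left(- 2029 \left(- \frac{46}{-140}\right) - 282566\right) \left(276213 + \left(96 + 24 \cdot 30\right)\right) = \left(- 2029 \left(\left(-46\right) \left(- \frac{1}{140}\right)\right) - 282566\right) \left(276213 + \left(96 + 720\right)\right) = \left(\left(-2029\right) \frac{23}{70} - 282566\right) \left(276213 + 816\right) = \left(- \frac{46667}{70} - 282566\right) 277029 = \left(- \frac{19826287}{70}\right) 277029 = - \frac{5492456461323}{70}$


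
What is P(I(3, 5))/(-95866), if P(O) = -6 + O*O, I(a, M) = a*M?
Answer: -219/95866 ≈ -0.0022844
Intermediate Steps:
I(a, M) = M*a
P(O) = -6 + O²
P(I(3, 5))/(-95866) = (-6 + (5*3)²)/(-95866) = (-6 + 15²)*(-1/95866) = (-6 + 225)*(-1/95866) = 219*(-1/95866) = -219/95866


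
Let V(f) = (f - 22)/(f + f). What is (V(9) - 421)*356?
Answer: -1351198/9 ≈ -1.5013e+5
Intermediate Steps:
V(f) = (-22 + f)/(2*f) (V(f) = (-22 + f)/((2*f)) = (-22 + f)*(1/(2*f)) = (-22 + f)/(2*f))
(V(9) - 421)*356 = ((½)*(-22 + 9)/9 - 421)*356 = ((½)*(⅑)*(-13) - 421)*356 = (-13/18 - 421)*356 = -7591/18*356 = -1351198/9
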